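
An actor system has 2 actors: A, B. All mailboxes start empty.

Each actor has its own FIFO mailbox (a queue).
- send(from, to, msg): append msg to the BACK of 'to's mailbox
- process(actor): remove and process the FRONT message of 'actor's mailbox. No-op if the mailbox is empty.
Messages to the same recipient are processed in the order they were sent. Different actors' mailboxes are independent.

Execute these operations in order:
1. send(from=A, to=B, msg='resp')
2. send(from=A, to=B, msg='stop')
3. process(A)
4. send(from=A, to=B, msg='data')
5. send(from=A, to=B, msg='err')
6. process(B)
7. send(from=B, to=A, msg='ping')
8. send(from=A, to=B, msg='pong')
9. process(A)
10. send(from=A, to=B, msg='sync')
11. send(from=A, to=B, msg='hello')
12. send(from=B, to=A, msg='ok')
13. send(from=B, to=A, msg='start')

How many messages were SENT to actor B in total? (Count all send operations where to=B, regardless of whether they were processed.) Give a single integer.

After 1 (send(from=A, to=B, msg='resp')): A:[] B:[resp]
After 2 (send(from=A, to=B, msg='stop')): A:[] B:[resp,stop]
After 3 (process(A)): A:[] B:[resp,stop]
After 4 (send(from=A, to=B, msg='data')): A:[] B:[resp,stop,data]
After 5 (send(from=A, to=B, msg='err')): A:[] B:[resp,stop,data,err]
After 6 (process(B)): A:[] B:[stop,data,err]
After 7 (send(from=B, to=A, msg='ping')): A:[ping] B:[stop,data,err]
After 8 (send(from=A, to=B, msg='pong')): A:[ping] B:[stop,data,err,pong]
After 9 (process(A)): A:[] B:[stop,data,err,pong]
After 10 (send(from=A, to=B, msg='sync')): A:[] B:[stop,data,err,pong,sync]
After 11 (send(from=A, to=B, msg='hello')): A:[] B:[stop,data,err,pong,sync,hello]
After 12 (send(from=B, to=A, msg='ok')): A:[ok] B:[stop,data,err,pong,sync,hello]
After 13 (send(from=B, to=A, msg='start')): A:[ok,start] B:[stop,data,err,pong,sync,hello]

Answer: 7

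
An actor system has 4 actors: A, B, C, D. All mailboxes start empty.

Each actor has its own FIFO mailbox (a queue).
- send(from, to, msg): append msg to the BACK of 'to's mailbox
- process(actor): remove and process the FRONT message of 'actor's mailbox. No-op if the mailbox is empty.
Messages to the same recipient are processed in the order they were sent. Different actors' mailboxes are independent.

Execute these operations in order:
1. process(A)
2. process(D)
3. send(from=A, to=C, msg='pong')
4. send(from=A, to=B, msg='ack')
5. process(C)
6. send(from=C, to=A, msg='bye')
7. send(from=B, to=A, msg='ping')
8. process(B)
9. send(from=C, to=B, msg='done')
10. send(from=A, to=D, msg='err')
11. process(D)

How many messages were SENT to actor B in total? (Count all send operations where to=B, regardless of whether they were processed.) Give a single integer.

Answer: 2

Derivation:
After 1 (process(A)): A:[] B:[] C:[] D:[]
After 2 (process(D)): A:[] B:[] C:[] D:[]
After 3 (send(from=A, to=C, msg='pong')): A:[] B:[] C:[pong] D:[]
After 4 (send(from=A, to=B, msg='ack')): A:[] B:[ack] C:[pong] D:[]
After 5 (process(C)): A:[] B:[ack] C:[] D:[]
After 6 (send(from=C, to=A, msg='bye')): A:[bye] B:[ack] C:[] D:[]
After 7 (send(from=B, to=A, msg='ping')): A:[bye,ping] B:[ack] C:[] D:[]
After 8 (process(B)): A:[bye,ping] B:[] C:[] D:[]
After 9 (send(from=C, to=B, msg='done')): A:[bye,ping] B:[done] C:[] D:[]
After 10 (send(from=A, to=D, msg='err')): A:[bye,ping] B:[done] C:[] D:[err]
After 11 (process(D)): A:[bye,ping] B:[done] C:[] D:[]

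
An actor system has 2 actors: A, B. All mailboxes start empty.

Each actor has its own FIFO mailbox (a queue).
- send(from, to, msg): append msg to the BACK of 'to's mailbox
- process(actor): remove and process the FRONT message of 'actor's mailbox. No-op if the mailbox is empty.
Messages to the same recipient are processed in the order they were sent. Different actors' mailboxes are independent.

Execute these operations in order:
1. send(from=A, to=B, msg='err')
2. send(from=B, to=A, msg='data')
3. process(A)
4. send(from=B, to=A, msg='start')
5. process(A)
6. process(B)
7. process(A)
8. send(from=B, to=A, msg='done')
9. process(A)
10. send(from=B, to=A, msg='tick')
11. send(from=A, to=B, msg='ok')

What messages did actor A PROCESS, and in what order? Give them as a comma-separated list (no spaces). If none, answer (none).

After 1 (send(from=A, to=B, msg='err')): A:[] B:[err]
After 2 (send(from=B, to=A, msg='data')): A:[data] B:[err]
After 3 (process(A)): A:[] B:[err]
After 4 (send(from=B, to=A, msg='start')): A:[start] B:[err]
After 5 (process(A)): A:[] B:[err]
After 6 (process(B)): A:[] B:[]
After 7 (process(A)): A:[] B:[]
After 8 (send(from=B, to=A, msg='done')): A:[done] B:[]
After 9 (process(A)): A:[] B:[]
After 10 (send(from=B, to=A, msg='tick')): A:[tick] B:[]
After 11 (send(from=A, to=B, msg='ok')): A:[tick] B:[ok]

Answer: data,start,done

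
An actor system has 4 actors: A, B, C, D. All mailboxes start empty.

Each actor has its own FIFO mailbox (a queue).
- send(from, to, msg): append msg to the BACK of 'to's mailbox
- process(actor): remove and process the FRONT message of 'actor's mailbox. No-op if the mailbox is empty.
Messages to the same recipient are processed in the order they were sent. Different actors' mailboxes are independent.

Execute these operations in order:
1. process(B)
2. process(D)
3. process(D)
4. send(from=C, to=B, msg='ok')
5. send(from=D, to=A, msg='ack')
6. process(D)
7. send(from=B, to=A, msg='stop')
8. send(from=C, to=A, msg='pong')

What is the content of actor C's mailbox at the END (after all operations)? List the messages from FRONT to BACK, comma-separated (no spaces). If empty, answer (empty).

Answer: (empty)

Derivation:
After 1 (process(B)): A:[] B:[] C:[] D:[]
After 2 (process(D)): A:[] B:[] C:[] D:[]
After 3 (process(D)): A:[] B:[] C:[] D:[]
After 4 (send(from=C, to=B, msg='ok')): A:[] B:[ok] C:[] D:[]
After 5 (send(from=D, to=A, msg='ack')): A:[ack] B:[ok] C:[] D:[]
After 6 (process(D)): A:[ack] B:[ok] C:[] D:[]
After 7 (send(from=B, to=A, msg='stop')): A:[ack,stop] B:[ok] C:[] D:[]
After 8 (send(from=C, to=A, msg='pong')): A:[ack,stop,pong] B:[ok] C:[] D:[]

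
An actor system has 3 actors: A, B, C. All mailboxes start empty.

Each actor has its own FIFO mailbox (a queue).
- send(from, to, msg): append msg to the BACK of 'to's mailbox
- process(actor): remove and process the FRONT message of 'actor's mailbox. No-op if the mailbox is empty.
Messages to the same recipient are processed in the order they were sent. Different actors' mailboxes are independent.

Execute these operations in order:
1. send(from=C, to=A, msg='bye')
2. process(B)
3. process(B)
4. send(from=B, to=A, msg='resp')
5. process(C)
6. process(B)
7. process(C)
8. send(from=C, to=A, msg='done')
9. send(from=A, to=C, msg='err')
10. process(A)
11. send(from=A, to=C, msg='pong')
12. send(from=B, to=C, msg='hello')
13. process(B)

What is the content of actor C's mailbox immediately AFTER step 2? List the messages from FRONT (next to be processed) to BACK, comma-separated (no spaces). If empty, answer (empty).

After 1 (send(from=C, to=A, msg='bye')): A:[bye] B:[] C:[]
After 2 (process(B)): A:[bye] B:[] C:[]

(empty)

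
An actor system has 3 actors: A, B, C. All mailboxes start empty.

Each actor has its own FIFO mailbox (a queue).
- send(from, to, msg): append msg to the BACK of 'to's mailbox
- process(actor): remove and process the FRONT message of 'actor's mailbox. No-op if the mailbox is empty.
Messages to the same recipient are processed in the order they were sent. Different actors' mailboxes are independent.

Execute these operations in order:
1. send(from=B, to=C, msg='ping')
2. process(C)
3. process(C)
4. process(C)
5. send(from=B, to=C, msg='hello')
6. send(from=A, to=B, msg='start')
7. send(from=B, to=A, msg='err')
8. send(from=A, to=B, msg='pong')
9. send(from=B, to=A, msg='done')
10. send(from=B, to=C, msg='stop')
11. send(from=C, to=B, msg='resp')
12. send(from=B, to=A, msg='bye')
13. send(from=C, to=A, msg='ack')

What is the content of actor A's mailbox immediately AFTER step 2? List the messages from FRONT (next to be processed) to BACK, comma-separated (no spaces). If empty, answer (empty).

After 1 (send(from=B, to=C, msg='ping')): A:[] B:[] C:[ping]
After 2 (process(C)): A:[] B:[] C:[]

(empty)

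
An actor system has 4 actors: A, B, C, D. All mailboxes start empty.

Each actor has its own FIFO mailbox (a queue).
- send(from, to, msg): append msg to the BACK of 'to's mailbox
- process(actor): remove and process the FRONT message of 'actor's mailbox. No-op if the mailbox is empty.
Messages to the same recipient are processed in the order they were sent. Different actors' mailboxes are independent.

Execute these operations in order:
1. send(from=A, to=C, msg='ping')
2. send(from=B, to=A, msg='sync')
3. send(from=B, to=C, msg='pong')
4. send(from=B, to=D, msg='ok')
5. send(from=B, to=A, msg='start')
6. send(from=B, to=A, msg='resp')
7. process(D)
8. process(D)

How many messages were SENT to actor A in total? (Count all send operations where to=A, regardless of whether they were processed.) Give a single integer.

After 1 (send(from=A, to=C, msg='ping')): A:[] B:[] C:[ping] D:[]
After 2 (send(from=B, to=A, msg='sync')): A:[sync] B:[] C:[ping] D:[]
After 3 (send(from=B, to=C, msg='pong')): A:[sync] B:[] C:[ping,pong] D:[]
After 4 (send(from=B, to=D, msg='ok')): A:[sync] B:[] C:[ping,pong] D:[ok]
After 5 (send(from=B, to=A, msg='start')): A:[sync,start] B:[] C:[ping,pong] D:[ok]
After 6 (send(from=B, to=A, msg='resp')): A:[sync,start,resp] B:[] C:[ping,pong] D:[ok]
After 7 (process(D)): A:[sync,start,resp] B:[] C:[ping,pong] D:[]
After 8 (process(D)): A:[sync,start,resp] B:[] C:[ping,pong] D:[]

Answer: 3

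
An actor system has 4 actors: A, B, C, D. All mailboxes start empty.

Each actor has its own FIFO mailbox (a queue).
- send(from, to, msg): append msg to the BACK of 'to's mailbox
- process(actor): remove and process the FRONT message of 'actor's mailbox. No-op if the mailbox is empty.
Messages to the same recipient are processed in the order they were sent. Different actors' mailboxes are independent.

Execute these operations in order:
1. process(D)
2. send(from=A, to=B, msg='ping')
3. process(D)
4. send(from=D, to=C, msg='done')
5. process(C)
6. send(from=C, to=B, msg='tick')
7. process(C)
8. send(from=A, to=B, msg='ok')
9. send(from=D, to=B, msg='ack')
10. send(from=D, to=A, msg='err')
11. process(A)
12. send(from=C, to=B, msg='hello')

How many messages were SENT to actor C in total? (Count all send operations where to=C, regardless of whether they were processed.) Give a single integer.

Answer: 1

Derivation:
After 1 (process(D)): A:[] B:[] C:[] D:[]
After 2 (send(from=A, to=B, msg='ping')): A:[] B:[ping] C:[] D:[]
After 3 (process(D)): A:[] B:[ping] C:[] D:[]
After 4 (send(from=D, to=C, msg='done')): A:[] B:[ping] C:[done] D:[]
After 5 (process(C)): A:[] B:[ping] C:[] D:[]
After 6 (send(from=C, to=B, msg='tick')): A:[] B:[ping,tick] C:[] D:[]
After 7 (process(C)): A:[] B:[ping,tick] C:[] D:[]
After 8 (send(from=A, to=B, msg='ok')): A:[] B:[ping,tick,ok] C:[] D:[]
After 9 (send(from=D, to=B, msg='ack')): A:[] B:[ping,tick,ok,ack] C:[] D:[]
After 10 (send(from=D, to=A, msg='err')): A:[err] B:[ping,tick,ok,ack] C:[] D:[]
After 11 (process(A)): A:[] B:[ping,tick,ok,ack] C:[] D:[]
After 12 (send(from=C, to=B, msg='hello')): A:[] B:[ping,tick,ok,ack,hello] C:[] D:[]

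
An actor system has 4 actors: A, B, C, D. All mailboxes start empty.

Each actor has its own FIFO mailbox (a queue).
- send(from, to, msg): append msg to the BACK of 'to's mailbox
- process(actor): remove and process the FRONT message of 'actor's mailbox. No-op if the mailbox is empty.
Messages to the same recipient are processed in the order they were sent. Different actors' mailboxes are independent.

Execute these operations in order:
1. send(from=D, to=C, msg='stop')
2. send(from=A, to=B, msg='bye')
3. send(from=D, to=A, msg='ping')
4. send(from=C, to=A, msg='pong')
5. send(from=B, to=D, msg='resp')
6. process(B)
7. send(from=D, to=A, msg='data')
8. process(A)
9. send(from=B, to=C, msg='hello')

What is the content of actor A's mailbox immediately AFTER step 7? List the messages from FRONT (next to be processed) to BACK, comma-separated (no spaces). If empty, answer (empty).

After 1 (send(from=D, to=C, msg='stop')): A:[] B:[] C:[stop] D:[]
After 2 (send(from=A, to=B, msg='bye')): A:[] B:[bye] C:[stop] D:[]
After 3 (send(from=D, to=A, msg='ping')): A:[ping] B:[bye] C:[stop] D:[]
After 4 (send(from=C, to=A, msg='pong')): A:[ping,pong] B:[bye] C:[stop] D:[]
After 5 (send(from=B, to=D, msg='resp')): A:[ping,pong] B:[bye] C:[stop] D:[resp]
After 6 (process(B)): A:[ping,pong] B:[] C:[stop] D:[resp]
After 7 (send(from=D, to=A, msg='data')): A:[ping,pong,data] B:[] C:[stop] D:[resp]

ping,pong,data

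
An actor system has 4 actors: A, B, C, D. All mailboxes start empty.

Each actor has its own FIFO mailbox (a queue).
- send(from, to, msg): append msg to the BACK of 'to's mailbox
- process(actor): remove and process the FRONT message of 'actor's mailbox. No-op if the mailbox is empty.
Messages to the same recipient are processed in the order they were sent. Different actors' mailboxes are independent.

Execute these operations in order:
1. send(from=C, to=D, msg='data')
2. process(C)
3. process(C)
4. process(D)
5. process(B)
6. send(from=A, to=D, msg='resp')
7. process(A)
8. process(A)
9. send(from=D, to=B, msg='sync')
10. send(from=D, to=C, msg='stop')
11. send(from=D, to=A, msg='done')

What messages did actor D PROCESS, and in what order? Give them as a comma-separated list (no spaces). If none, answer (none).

After 1 (send(from=C, to=D, msg='data')): A:[] B:[] C:[] D:[data]
After 2 (process(C)): A:[] B:[] C:[] D:[data]
After 3 (process(C)): A:[] B:[] C:[] D:[data]
After 4 (process(D)): A:[] B:[] C:[] D:[]
After 5 (process(B)): A:[] B:[] C:[] D:[]
After 6 (send(from=A, to=D, msg='resp')): A:[] B:[] C:[] D:[resp]
After 7 (process(A)): A:[] B:[] C:[] D:[resp]
After 8 (process(A)): A:[] B:[] C:[] D:[resp]
After 9 (send(from=D, to=B, msg='sync')): A:[] B:[sync] C:[] D:[resp]
After 10 (send(from=D, to=C, msg='stop')): A:[] B:[sync] C:[stop] D:[resp]
After 11 (send(from=D, to=A, msg='done')): A:[done] B:[sync] C:[stop] D:[resp]

Answer: data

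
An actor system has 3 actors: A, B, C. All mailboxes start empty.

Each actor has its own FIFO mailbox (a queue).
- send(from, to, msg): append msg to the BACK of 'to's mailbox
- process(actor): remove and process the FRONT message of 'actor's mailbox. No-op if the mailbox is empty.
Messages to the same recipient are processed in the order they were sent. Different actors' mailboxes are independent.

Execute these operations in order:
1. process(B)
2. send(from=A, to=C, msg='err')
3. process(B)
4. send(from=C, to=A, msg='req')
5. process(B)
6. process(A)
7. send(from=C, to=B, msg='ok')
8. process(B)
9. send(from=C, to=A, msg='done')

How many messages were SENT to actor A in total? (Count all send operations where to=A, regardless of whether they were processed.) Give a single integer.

After 1 (process(B)): A:[] B:[] C:[]
After 2 (send(from=A, to=C, msg='err')): A:[] B:[] C:[err]
After 3 (process(B)): A:[] B:[] C:[err]
After 4 (send(from=C, to=A, msg='req')): A:[req] B:[] C:[err]
After 5 (process(B)): A:[req] B:[] C:[err]
After 6 (process(A)): A:[] B:[] C:[err]
After 7 (send(from=C, to=B, msg='ok')): A:[] B:[ok] C:[err]
After 8 (process(B)): A:[] B:[] C:[err]
After 9 (send(from=C, to=A, msg='done')): A:[done] B:[] C:[err]

Answer: 2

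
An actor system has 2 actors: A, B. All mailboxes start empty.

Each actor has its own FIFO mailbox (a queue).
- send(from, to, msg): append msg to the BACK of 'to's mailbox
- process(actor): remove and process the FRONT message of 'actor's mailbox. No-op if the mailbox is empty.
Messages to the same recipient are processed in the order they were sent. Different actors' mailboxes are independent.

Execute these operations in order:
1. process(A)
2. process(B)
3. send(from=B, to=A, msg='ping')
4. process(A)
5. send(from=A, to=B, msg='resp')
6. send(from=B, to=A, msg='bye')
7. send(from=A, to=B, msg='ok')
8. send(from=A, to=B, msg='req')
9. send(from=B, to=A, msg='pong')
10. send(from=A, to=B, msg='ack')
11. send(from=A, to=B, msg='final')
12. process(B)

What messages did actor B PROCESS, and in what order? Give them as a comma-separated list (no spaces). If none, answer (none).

Answer: resp

Derivation:
After 1 (process(A)): A:[] B:[]
After 2 (process(B)): A:[] B:[]
After 3 (send(from=B, to=A, msg='ping')): A:[ping] B:[]
After 4 (process(A)): A:[] B:[]
After 5 (send(from=A, to=B, msg='resp')): A:[] B:[resp]
After 6 (send(from=B, to=A, msg='bye')): A:[bye] B:[resp]
After 7 (send(from=A, to=B, msg='ok')): A:[bye] B:[resp,ok]
After 8 (send(from=A, to=B, msg='req')): A:[bye] B:[resp,ok,req]
After 9 (send(from=B, to=A, msg='pong')): A:[bye,pong] B:[resp,ok,req]
After 10 (send(from=A, to=B, msg='ack')): A:[bye,pong] B:[resp,ok,req,ack]
After 11 (send(from=A, to=B, msg='final')): A:[bye,pong] B:[resp,ok,req,ack,final]
After 12 (process(B)): A:[bye,pong] B:[ok,req,ack,final]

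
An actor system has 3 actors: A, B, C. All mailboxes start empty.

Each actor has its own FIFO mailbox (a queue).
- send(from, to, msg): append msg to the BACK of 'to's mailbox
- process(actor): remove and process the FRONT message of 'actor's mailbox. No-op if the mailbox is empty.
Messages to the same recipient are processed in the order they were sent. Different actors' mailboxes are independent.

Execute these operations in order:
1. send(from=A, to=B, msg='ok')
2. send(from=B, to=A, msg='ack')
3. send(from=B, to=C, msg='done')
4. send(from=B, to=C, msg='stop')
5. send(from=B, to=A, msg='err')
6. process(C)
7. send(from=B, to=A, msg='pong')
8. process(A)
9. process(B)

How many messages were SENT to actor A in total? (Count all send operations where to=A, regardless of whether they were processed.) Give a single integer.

Answer: 3

Derivation:
After 1 (send(from=A, to=B, msg='ok')): A:[] B:[ok] C:[]
After 2 (send(from=B, to=A, msg='ack')): A:[ack] B:[ok] C:[]
After 3 (send(from=B, to=C, msg='done')): A:[ack] B:[ok] C:[done]
After 4 (send(from=B, to=C, msg='stop')): A:[ack] B:[ok] C:[done,stop]
After 5 (send(from=B, to=A, msg='err')): A:[ack,err] B:[ok] C:[done,stop]
After 6 (process(C)): A:[ack,err] B:[ok] C:[stop]
After 7 (send(from=B, to=A, msg='pong')): A:[ack,err,pong] B:[ok] C:[stop]
After 8 (process(A)): A:[err,pong] B:[ok] C:[stop]
After 9 (process(B)): A:[err,pong] B:[] C:[stop]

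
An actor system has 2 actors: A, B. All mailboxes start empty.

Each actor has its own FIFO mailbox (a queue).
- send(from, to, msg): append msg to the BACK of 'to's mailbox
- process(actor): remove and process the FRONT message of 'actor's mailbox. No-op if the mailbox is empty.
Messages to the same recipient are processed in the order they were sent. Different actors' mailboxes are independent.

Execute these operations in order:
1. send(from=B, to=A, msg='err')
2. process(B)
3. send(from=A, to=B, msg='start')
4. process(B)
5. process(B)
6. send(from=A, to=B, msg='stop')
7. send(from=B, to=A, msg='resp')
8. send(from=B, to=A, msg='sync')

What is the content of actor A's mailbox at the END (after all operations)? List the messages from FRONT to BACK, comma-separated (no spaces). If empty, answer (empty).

After 1 (send(from=B, to=A, msg='err')): A:[err] B:[]
After 2 (process(B)): A:[err] B:[]
After 3 (send(from=A, to=B, msg='start')): A:[err] B:[start]
After 4 (process(B)): A:[err] B:[]
After 5 (process(B)): A:[err] B:[]
After 6 (send(from=A, to=B, msg='stop')): A:[err] B:[stop]
After 7 (send(from=B, to=A, msg='resp')): A:[err,resp] B:[stop]
After 8 (send(from=B, to=A, msg='sync')): A:[err,resp,sync] B:[stop]

Answer: err,resp,sync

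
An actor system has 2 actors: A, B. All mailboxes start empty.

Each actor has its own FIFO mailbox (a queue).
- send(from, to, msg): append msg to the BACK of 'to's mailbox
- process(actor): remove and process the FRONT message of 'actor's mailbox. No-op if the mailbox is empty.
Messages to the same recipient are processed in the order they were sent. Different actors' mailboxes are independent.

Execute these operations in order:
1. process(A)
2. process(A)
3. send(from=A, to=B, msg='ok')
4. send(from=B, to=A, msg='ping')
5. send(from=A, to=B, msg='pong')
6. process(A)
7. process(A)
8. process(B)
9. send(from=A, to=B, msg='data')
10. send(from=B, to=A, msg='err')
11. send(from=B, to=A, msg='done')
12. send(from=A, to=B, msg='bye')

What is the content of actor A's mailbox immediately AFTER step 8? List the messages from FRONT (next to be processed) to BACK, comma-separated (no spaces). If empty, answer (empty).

After 1 (process(A)): A:[] B:[]
After 2 (process(A)): A:[] B:[]
After 3 (send(from=A, to=B, msg='ok')): A:[] B:[ok]
After 4 (send(from=B, to=A, msg='ping')): A:[ping] B:[ok]
After 5 (send(from=A, to=B, msg='pong')): A:[ping] B:[ok,pong]
After 6 (process(A)): A:[] B:[ok,pong]
After 7 (process(A)): A:[] B:[ok,pong]
After 8 (process(B)): A:[] B:[pong]

(empty)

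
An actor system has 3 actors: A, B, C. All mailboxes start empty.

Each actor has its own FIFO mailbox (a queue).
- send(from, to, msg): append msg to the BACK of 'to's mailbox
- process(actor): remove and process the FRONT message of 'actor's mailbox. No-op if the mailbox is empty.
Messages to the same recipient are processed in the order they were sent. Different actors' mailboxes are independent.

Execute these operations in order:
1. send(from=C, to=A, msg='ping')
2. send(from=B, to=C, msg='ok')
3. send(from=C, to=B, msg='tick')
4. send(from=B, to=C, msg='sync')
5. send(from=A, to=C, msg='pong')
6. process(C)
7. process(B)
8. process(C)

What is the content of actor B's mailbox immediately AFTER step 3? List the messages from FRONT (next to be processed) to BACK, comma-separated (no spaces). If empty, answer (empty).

After 1 (send(from=C, to=A, msg='ping')): A:[ping] B:[] C:[]
After 2 (send(from=B, to=C, msg='ok')): A:[ping] B:[] C:[ok]
After 3 (send(from=C, to=B, msg='tick')): A:[ping] B:[tick] C:[ok]

tick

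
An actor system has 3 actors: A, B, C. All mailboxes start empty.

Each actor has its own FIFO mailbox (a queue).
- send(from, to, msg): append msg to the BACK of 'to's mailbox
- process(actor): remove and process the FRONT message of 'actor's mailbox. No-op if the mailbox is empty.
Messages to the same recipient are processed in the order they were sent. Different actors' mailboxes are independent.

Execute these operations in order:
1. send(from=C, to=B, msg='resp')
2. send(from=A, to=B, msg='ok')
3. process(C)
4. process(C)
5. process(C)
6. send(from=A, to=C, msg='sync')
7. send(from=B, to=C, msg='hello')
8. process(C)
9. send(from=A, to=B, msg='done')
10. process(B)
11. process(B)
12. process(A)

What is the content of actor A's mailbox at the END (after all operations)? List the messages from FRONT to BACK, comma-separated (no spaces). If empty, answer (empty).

After 1 (send(from=C, to=B, msg='resp')): A:[] B:[resp] C:[]
After 2 (send(from=A, to=B, msg='ok')): A:[] B:[resp,ok] C:[]
After 3 (process(C)): A:[] B:[resp,ok] C:[]
After 4 (process(C)): A:[] B:[resp,ok] C:[]
After 5 (process(C)): A:[] B:[resp,ok] C:[]
After 6 (send(from=A, to=C, msg='sync')): A:[] B:[resp,ok] C:[sync]
After 7 (send(from=B, to=C, msg='hello')): A:[] B:[resp,ok] C:[sync,hello]
After 8 (process(C)): A:[] B:[resp,ok] C:[hello]
After 9 (send(from=A, to=B, msg='done')): A:[] B:[resp,ok,done] C:[hello]
After 10 (process(B)): A:[] B:[ok,done] C:[hello]
After 11 (process(B)): A:[] B:[done] C:[hello]
After 12 (process(A)): A:[] B:[done] C:[hello]

Answer: (empty)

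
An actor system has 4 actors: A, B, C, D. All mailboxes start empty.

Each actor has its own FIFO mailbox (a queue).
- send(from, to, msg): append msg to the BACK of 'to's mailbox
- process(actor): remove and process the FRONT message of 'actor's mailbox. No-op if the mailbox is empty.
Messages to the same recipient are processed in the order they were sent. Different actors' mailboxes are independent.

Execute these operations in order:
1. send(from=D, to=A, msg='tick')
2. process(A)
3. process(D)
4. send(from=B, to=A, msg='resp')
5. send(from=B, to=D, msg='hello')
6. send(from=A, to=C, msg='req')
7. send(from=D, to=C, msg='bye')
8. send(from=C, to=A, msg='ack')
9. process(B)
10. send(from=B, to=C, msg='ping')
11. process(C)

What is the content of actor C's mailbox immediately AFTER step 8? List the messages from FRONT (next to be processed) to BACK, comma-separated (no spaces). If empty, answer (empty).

After 1 (send(from=D, to=A, msg='tick')): A:[tick] B:[] C:[] D:[]
After 2 (process(A)): A:[] B:[] C:[] D:[]
After 3 (process(D)): A:[] B:[] C:[] D:[]
After 4 (send(from=B, to=A, msg='resp')): A:[resp] B:[] C:[] D:[]
After 5 (send(from=B, to=D, msg='hello')): A:[resp] B:[] C:[] D:[hello]
After 6 (send(from=A, to=C, msg='req')): A:[resp] B:[] C:[req] D:[hello]
After 7 (send(from=D, to=C, msg='bye')): A:[resp] B:[] C:[req,bye] D:[hello]
After 8 (send(from=C, to=A, msg='ack')): A:[resp,ack] B:[] C:[req,bye] D:[hello]

req,bye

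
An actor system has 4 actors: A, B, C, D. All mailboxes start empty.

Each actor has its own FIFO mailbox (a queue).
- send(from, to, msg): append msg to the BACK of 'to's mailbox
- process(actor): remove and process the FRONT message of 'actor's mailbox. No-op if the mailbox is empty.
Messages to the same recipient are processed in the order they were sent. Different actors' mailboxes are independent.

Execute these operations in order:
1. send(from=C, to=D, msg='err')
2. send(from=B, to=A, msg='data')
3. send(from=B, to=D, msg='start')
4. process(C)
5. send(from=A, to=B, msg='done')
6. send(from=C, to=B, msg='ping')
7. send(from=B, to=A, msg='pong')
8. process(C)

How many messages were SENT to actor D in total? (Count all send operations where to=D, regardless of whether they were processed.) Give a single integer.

After 1 (send(from=C, to=D, msg='err')): A:[] B:[] C:[] D:[err]
After 2 (send(from=B, to=A, msg='data')): A:[data] B:[] C:[] D:[err]
After 3 (send(from=B, to=D, msg='start')): A:[data] B:[] C:[] D:[err,start]
After 4 (process(C)): A:[data] B:[] C:[] D:[err,start]
After 5 (send(from=A, to=B, msg='done')): A:[data] B:[done] C:[] D:[err,start]
After 6 (send(from=C, to=B, msg='ping')): A:[data] B:[done,ping] C:[] D:[err,start]
After 7 (send(from=B, to=A, msg='pong')): A:[data,pong] B:[done,ping] C:[] D:[err,start]
After 8 (process(C)): A:[data,pong] B:[done,ping] C:[] D:[err,start]

Answer: 2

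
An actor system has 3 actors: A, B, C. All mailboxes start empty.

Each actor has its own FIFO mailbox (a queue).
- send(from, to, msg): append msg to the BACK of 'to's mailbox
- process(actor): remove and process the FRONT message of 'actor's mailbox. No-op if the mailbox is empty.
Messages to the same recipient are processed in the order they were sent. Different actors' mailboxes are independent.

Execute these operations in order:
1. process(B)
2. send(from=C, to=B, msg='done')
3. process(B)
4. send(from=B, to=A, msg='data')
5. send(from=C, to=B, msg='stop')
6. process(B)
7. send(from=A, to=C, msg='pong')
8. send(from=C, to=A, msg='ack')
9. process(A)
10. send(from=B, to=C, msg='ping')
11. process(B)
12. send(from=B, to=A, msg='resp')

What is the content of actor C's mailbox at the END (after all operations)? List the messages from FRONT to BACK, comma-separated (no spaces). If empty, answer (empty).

Answer: pong,ping

Derivation:
After 1 (process(B)): A:[] B:[] C:[]
After 2 (send(from=C, to=B, msg='done')): A:[] B:[done] C:[]
After 3 (process(B)): A:[] B:[] C:[]
After 4 (send(from=B, to=A, msg='data')): A:[data] B:[] C:[]
After 5 (send(from=C, to=B, msg='stop')): A:[data] B:[stop] C:[]
After 6 (process(B)): A:[data] B:[] C:[]
After 7 (send(from=A, to=C, msg='pong')): A:[data] B:[] C:[pong]
After 8 (send(from=C, to=A, msg='ack')): A:[data,ack] B:[] C:[pong]
After 9 (process(A)): A:[ack] B:[] C:[pong]
After 10 (send(from=B, to=C, msg='ping')): A:[ack] B:[] C:[pong,ping]
After 11 (process(B)): A:[ack] B:[] C:[pong,ping]
After 12 (send(from=B, to=A, msg='resp')): A:[ack,resp] B:[] C:[pong,ping]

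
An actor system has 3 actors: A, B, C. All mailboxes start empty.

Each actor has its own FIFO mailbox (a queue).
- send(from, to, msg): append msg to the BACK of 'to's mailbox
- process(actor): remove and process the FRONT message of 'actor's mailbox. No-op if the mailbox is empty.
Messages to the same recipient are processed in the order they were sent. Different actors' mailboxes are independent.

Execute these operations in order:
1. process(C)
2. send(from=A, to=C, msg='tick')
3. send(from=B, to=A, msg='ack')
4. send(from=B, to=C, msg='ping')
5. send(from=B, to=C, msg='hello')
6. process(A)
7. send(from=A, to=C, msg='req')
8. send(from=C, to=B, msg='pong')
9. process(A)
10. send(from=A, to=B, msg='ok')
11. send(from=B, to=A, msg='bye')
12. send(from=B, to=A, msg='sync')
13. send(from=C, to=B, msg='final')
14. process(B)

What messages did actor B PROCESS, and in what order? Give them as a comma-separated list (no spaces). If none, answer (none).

After 1 (process(C)): A:[] B:[] C:[]
After 2 (send(from=A, to=C, msg='tick')): A:[] B:[] C:[tick]
After 3 (send(from=B, to=A, msg='ack')): A:[ack] B:[] C:[tick]
After 4 (send(from=B, to=C, msg='ping')): A:[ack] B:[] C:[tick,ping]
After 5 (send(from=B, to=C, msg='hello')): A:[ack] B:[] C:[tick,ping,hello]
After 6 (process(A)): A:[] B:[] C:[tick,ping,hello]
After 7 (send(from=A, to=C, msg='req')): A:[] B:[] C:[tick,ping,hello,req]
After 8 (send(from=C, to=B, msg='pong')): A:[] B:[pong] C:[tick,ping,hello,req]
After 9 (process(A)): A:[] B:[pong] C:[tick,ping,hello,req]
After 10 (send(from=A, to=B, msg='ok')): A:[] B:[pong,ok] C:[tick,ping,hello,req]
After 11 (send(from=B, to=A, msg='bye')): A:[bye] B:[pong,ok] C:[tick,ping,hello,req]
After 12 (send(from=B, to=A, msg='sync')): A:[bye,sync] B:[pong,ok] C:[tick,ping,hello,req]
After 13 (send(from=C, to=B, msg='final')): A:[bye,sync] B:[pong,ok,final] C:[tick,ping,hello,req]
After 14 (process(B)): A:[bye,sync] B:[ok,final] C:[tick,ping,hello,req]

Answer: pong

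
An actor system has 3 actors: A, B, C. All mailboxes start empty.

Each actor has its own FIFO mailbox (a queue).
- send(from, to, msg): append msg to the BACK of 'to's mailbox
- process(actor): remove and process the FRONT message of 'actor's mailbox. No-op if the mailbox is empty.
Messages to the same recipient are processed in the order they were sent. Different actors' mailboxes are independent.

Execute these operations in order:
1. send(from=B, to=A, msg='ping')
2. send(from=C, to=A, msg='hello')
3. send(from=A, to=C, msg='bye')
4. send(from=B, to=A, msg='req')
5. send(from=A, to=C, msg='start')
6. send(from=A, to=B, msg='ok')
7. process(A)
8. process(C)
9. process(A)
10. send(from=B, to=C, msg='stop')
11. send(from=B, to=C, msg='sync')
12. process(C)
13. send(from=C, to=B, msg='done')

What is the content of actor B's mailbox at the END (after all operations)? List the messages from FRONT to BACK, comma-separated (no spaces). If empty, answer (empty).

Answer: ok,done

Derivation:
After 1 (send(from=B, to=A, msg='ping')): A:[ping] B:[] C:[]
After 2 (send(from=C, to=A, msg='hello')): A:[ping,hello] B:[] C:[]
After 3 (send(from=A, to=C, msg='bye')): A:[ping,hello] B:[] C:[bye]
After 4 (send(from=B, to=A, msg='req')): A:[ping,hello,req] B:[] C:[bye]
After 5 (send(from=A, to=C, msg='start')): A:[ping,hello,req] B:[] C:[bye,start]
After 6 (send(from=A, to=B, msg='ok')): A:[ping,hello,req] B:[ok] C:[bye,start]
After 7 (process(A)): A:[hello,req] B:[ok] C:[bye,start]
After 8 (process(C)): A:[hello,req] B:[ok] C:[start]
After 9 (process(A)): A:[req] B:[ok] C:[start]
After 10 (send(from=B, to=C, msg='stop')): A:[req] B:[ok] C:[start,stop]
After 11 (send(from=B, to=C, msg='sync')): A:[req] B:[ok] C:[start,stop,sync]
After 12 (process(C)): A:[req] B:[ok] C:[stop,sync]
After 13 (send(from=C, to=B, msg='done')): A:[req] B:[ok,done] C:[stop,sync]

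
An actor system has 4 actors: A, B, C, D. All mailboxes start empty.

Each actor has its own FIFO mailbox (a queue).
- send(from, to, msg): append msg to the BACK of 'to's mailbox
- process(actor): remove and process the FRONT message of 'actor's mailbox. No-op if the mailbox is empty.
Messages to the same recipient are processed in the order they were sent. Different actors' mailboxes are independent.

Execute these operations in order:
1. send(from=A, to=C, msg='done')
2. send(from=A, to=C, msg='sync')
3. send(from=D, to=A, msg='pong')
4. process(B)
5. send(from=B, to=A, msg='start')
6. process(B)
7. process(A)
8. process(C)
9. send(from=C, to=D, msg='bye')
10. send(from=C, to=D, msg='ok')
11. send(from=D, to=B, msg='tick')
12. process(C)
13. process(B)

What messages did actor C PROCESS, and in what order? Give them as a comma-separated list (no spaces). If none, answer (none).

After 1 (send(from=A, to=C, msg='done')): A:[] B:[] C:[done] D:[]
After 2 (send(from=A, to=C, msg='sync')): A:[] B:[] C:[done,sync] D:[]
After 3 (send(from=D, to=A, msg='pong')): A:[pong] B:[] C:[done,sync] D:[]
After 4 (process(B)): A:[pong] B:[] C:[done,sync] D:[]
After 5 (send(from=B, to=A, msg='start')): A:[pong,start] B:[] C:[done,sync] D:[]
After 6 (process(B)): A:[pong,start] B:[] C:[done,sync] D:[]
After 7 (process(A)): A:[start] B:[] C:[done,sync] D:[]
After 8 (process(C)): A:[start] B:[] C:[sync] D:[]
After 9 (send(from=C, to=D, msg='bye')): A:[start] B:[] C:[sync] D:[bye]
After 10 (send(from=C, to=D, msg='ok')): A:[start] B:[] C:[sync] D:[bye,ok]
After 11 (send(from=D, to=B, msg='tick')): A:[start] B:[tick] C:[sync] D:[bye,ok]
After 12 (process(C)): A:[start] B:[tick] C:[] D:[bye,ok]
After 13 (process(B)): A:[start] B:[] C:[] D:[bye,ok]

Answer: done,sync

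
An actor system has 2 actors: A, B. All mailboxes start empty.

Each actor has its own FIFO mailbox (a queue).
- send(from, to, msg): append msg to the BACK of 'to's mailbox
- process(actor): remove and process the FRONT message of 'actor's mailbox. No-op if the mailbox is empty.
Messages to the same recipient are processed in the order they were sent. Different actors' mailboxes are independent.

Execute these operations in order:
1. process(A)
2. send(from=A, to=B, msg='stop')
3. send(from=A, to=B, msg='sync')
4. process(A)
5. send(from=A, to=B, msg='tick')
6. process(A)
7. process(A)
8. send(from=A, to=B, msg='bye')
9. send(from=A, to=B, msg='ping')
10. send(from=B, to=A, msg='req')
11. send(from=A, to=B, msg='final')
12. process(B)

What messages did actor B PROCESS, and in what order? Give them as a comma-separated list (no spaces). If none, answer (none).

After 1 (process(A)): A:[] B:[]
After 2 (send(from=A, to=B, msg='stop')): A:[] B:[stop]
After 3 (send(from=A, to=B, msg='sync')): A:[] B:[stop,sync]
After 4 (process(A)): A:[] B:[stop,sync]
After 5 (send(from=A, to=B, msg='tick')): A:[] B:[stop,sync,tick]
After 6 (process(A)): A:[] B:[stop,sync,tick]
After 7 (process(A)): A:[] B:[stop,sync,tick]
After 8 (send(from=A, to=B, msg='bye')): A:[] B:[stop,sync,tick,bye]
After 9 (send(from=A, to=B, msg='ping')): A:[] B:[stop,sync,tick,bye,ping]
After 10 (send(from=B, to=A, msg='req')): A:[req] B:[stop,sync,tick,bye,ping]
After 11 (send(from=A, to=B, msg='final')): A:[req] B:[stop,sync,tick,bye,ping,final]
After 12 (process(B)): A:[req] B:[sync,tick,bye,ping,final]

Answer: stop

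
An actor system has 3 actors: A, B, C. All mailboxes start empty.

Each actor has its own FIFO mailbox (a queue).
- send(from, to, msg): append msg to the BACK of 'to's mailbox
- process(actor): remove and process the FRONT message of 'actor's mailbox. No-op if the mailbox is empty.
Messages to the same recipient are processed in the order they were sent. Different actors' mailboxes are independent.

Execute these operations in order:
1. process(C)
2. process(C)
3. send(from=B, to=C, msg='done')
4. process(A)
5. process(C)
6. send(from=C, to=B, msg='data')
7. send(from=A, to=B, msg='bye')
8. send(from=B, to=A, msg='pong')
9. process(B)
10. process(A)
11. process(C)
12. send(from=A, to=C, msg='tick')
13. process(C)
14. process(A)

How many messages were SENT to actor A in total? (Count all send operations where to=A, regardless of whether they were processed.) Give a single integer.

After 1 (process(C)): A:[] B:[] C:[]
After 2 (process(C)): A:[] B:[] C:[]
After 3 (send(from=B, to=C, msg='done')): A:[] B:[] C:[done]
After 4 (process(A)): A:[] B:[] C:[done]
After 5 (process(C)): A:[] B:[] C:[]
After 6 (send(from=C, to=B, msg='data')): A:[] B:[data] C:[]
After 7 (send(from=A, to=B, msg='bye')): A:[] B:[data,bye] C:[]
After 8 (send(from=B, to=A, msg='pong')): A:[pong] B:[data,bye] C:[]
After 9 (process(B)): A:[pong] B:[bye] C:[]
After 10 (process(A)): A:[] B:[bye] C:[]
After 11 (process(C)): A:[] B:[bye] C:[]
After 12 (send(from=A, to=C, msg='tick')): A:[] B:[bye] C:[tick]
After 13 (process(C)): A:[] B:[bye] C:[]
After 14 (process(A)): A:[] B:[bye] C:[]

Answer: 1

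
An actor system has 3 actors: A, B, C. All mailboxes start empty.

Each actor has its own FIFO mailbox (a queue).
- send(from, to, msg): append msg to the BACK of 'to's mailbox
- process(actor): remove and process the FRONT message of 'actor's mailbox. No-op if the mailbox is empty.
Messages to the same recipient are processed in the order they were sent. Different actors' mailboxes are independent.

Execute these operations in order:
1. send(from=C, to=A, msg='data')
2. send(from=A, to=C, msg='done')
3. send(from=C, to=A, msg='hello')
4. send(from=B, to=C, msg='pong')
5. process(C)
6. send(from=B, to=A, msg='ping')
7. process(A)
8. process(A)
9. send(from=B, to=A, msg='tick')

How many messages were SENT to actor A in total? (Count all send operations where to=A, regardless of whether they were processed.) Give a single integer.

After 1 (send(from=C, to=A, msg='data')): A:[data] B:[] C:[]
After 2 (send(from=A, to=C, msg='done')): A:[data] B:[] C:[done]
After 3 (send(from=C, to=A, msg='hello')): A:[data,hello] B:[] C:[done]
After 4 (send(from=B, to=C, msg='pong')): A:[data,hello] B:[] C:[done,pong]
After 5 (process(C)): A:[data,hello] B:[] C:[pong]
After 6 (send(from=B, to=A, msg='ping')): A:[data,hello,ping] B:[] C:[pong]
After 7 (process(A)): A:[hello,ping] B:[] C:[pong]
After 8 (process(A)): A:[ping] B:[] C:[pong]
After 9 (send(from=B, to=A, msg='tick')): A:[ping,tick] B:[] C:[pong]

Answer: 4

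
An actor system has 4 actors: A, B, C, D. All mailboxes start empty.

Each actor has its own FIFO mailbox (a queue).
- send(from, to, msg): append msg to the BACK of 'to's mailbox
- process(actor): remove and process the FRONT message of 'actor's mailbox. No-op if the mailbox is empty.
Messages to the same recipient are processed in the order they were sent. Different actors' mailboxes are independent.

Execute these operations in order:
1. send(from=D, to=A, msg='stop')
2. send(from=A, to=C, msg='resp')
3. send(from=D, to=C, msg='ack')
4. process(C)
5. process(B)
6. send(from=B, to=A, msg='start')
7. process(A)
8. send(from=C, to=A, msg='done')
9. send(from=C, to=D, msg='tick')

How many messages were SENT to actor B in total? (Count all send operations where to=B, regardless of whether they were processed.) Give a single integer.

Answer: 0

Derivation:
After 1 (send(from=D, to=A, msg='stop')): A:[stop] B:[] C:[] D:[]
After 2 (send(from=A, to=C, msg='resp')): A:[stop] B:[] C:[resp] D:[]
After 3 (send(from=D, to=C, msg='ack')): A:[stop] B:[] C:[resp,ack] D:[]
After 4 (process(C)): A:[stop] B:[] C:[ack] D:[]
After 5 (process(B)): A:[stop] B:[] C:[ack] D:[]
After 6 (send(from=B, to=A, msg='start')): A:[stop,start] B:[] C:[ack] D:[]
After 7 (process(A)): A:[start] B:[] C:[ack] D:[]
After 8 (send(from=C, to=A, msg='done')): A:[start,done] B:[] C:[ack] D:[]
After 9 (send(from=C, to=D, msg='tick')): A:[start,done] B:[] C:[ack] D:[tick]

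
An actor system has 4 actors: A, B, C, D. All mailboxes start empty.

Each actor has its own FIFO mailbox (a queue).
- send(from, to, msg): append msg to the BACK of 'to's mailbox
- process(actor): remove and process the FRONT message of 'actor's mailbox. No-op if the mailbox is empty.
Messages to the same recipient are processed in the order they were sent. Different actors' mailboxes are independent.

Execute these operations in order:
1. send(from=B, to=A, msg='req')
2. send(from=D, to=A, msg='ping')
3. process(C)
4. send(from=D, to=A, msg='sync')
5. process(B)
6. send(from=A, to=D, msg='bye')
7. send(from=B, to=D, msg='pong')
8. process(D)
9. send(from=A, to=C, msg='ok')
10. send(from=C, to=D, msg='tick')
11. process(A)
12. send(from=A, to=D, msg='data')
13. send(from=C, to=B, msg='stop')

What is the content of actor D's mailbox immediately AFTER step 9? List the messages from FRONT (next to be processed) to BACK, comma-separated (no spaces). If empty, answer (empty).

After 1 (send(from=B, to=A, msg='req')): A:[req] B:[] C:[] D:[]
After 2 (send(from=D, to=A, msg='ping')): A:[req,ping] B:[] C:[] D:[]
After 3 (process(C)): A:[req,ping] B:[] C:[] D:[]
After 4 (send(from=D, to=A, msg='sync')): A:[req,ping,sync] B:[] C:[] D:[]
After 5 (process(B)): A:[req,ping,sync] B:[] C:[] D:[]
After 6 (send(from=A, to=D, msg='bye')): A:[req,ping,sync] B:[] C:[] D:[bye]
After 7 (send(from=B, to=D, msg='pong')): A:[req,ping,sync] B:[] C:[] D:[bye,pong]
After 8 (process(D)): A:[req,ping,sync] B:[] C:[] D:[pong]
After 9 (send(from=A, to=C, msg='ok')): A:[req,ping,sync] B:[] C:[ok] D:[pong]

pong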